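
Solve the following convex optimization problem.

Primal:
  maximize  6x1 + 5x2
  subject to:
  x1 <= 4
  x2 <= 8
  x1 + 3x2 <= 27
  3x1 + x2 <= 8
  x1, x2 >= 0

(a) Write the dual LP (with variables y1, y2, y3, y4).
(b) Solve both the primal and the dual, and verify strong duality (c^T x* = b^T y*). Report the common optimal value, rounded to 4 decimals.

The standard primal-dual pair for 'max c^T x s.t. A x <= b, x >= 0' is:
  Dual:  min b^T y  s.t.  A^T y >= c,  y >= 0.

So the dual LP is:
  minimize  4y1 + 8y2 + 27y3 + 8y4
  subject to:
    y1 + y3 + 3y4 >= 6
    y2 + 3y3 + y4 >= 5
    y1, y2, y3, y4 >= 0

Solving the primal: x* = (0, 8).
  primal value c^T x* = 40.
Solving the dual: y* = (0, 3, 0, 2).
  dual value b^T y* = 40.
Strong duality: c^T x* = b^T y*. Confirmed.

40


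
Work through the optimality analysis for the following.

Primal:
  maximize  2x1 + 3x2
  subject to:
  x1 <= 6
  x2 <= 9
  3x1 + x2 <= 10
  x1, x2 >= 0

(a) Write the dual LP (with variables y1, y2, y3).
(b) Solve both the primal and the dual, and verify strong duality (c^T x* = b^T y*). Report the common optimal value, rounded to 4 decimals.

The standard primal-dual pair for 'max c^T x s.t. A x <= b, x >= 0' is:
  Dual:  min b^T y  s.t.  A^T y >= c,  y >= 0.

So the dual LP is:
  minimize  6y1 + 9y2 + 10y3
  subject to:
    y1 + 3y3 >= 2
    y2 + y3 >= 3
    y1, y2, y3 >= 0

Solving the primal: x* = (0.3333, 9).
  primal value c^T x* = 27.6667.
Solving the dual: y* = (0, 2.3333, 0.6667).
  dual value b^T y* = 27.6667.
Strong duality: c^T x* = b^T y*. Confirmed.

27.6667


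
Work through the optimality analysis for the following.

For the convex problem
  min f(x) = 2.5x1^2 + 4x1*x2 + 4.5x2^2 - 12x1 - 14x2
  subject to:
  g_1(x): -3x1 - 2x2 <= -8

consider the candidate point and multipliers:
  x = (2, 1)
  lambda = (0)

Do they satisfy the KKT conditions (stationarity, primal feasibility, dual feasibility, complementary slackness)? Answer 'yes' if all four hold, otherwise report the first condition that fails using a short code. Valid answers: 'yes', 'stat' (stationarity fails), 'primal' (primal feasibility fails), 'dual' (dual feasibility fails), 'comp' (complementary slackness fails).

Gradient of f: grad f(x) = Q x + c = (2, 3)
Constraint values g_i(x) = a_i^T x - b_i:
  g_1((2, 1)) = 0
Stationarity residual: grad f(x) + sum_i lambda_i a_i = (2, 3)
  -> stationarity FAILS
Primal feasibility (all g_i <= 0): OK
Dual feasibility (all lambda_i >= 0): OK
Complementary slackness (lambda_i * g_i(x) = 0 for all i): OK

Verdict: the first failing condition is stationarity -> stat.

stat


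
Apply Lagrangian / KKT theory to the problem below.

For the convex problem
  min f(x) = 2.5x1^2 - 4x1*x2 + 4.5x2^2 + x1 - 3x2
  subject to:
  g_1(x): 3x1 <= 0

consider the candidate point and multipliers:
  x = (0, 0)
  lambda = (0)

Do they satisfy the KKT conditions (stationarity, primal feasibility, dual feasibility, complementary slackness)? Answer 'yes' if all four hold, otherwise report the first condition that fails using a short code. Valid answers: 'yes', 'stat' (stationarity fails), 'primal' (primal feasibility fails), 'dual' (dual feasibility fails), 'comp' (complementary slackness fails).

Gradient of f: grad f(x) = Q x + c = (1, -3)
Constraint values g_i(x) = a_i^T x - b_i:
  g_1((0, 0)) = 0
Stationarity residual: grad f(x) + sum_i lambda_i a_i = (1, -3)
  -> stationarity FAILS
Primal feasibility (all g_i <= 0): OK
Dual feasibility (all lambda_i >= 0): OK
Complementary slackness (lambda_i * g_i(x) = 0 for all i): OK

Verdict: the first failing condition is stationarity -> stat.

stat


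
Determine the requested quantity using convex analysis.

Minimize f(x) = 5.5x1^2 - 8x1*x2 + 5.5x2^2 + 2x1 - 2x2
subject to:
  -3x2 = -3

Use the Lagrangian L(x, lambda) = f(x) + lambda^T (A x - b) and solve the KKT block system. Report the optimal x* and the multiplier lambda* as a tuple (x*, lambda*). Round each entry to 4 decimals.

Form the Lagrangian:
  L(x, lambda) = (1/2) x^T Q x + c^T x + lambda^T (A x - b)
Stationarity (grad_x L = 0): Q x + c + A^T lambda = 0.
Primal feasibility: A x = b.

This gives the KKT block system:
  [ Q   A^T ] [ x     ]   [-c ]
  [ A    0  ] [ lambda ] = [ b ]

Solving the linear system:
  x*      = (0.5455, 1)
  lambda* = (1.5455)
  f(x*)   = 1.8636

x* = (0.5455, 1), lambda* = (1.5455)


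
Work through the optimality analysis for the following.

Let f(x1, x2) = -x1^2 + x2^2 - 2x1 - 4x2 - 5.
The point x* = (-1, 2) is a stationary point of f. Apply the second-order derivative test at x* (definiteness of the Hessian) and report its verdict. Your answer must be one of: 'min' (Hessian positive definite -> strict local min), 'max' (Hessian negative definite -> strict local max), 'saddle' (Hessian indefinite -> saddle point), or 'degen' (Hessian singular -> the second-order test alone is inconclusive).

Compute the Hessian H = grad^2 f:
  H = [[-2, 0], [0, 2]]
Verify stationarity: grad f(x*) = H x* + g = (0, 0).
Eigenvalues of H: -2, 2.
Eigenvalues have mixed signs, so H is indefinite -> x* is a saddle point.

saddle


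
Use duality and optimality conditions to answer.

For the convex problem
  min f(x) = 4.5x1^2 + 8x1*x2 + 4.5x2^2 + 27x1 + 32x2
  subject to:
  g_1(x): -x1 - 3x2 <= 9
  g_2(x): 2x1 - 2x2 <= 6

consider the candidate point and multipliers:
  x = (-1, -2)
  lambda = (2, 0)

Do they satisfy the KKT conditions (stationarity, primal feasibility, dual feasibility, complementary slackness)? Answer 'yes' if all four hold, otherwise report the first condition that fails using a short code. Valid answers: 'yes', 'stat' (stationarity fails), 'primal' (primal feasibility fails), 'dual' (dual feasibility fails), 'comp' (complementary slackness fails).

Gradient of f: grad f(x) = Q x + c = (2, 6)
Constraint values g_i(x) = a_i^T x - b_i:
  g_1((-1, -2)) = -2
  g_2((-1, -2)) = -4
Stationarity residual: grad f(x) + sum_i lambda_i a_i = (0, 0)
  -> stationarity OK
Primal feasibility (all g_i <= 0): OK
Dual feasibility (all lambda_i >= 0): OK
Complementary slackness (lambda_i * g_i(x) = 0 for all i): FAILS

Verdict: the first failing condition is complementary_slackness -> comp.

comp


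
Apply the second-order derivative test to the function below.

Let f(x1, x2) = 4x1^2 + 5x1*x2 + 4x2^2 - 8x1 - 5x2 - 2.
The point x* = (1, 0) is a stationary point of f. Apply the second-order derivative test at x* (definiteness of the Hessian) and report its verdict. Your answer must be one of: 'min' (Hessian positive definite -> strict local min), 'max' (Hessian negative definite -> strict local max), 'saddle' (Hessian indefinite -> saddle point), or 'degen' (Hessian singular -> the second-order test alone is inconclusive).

Compute the Hessian H = grad^2 f:
  H = [[8, 5], [5, 8]]
Verify stationarity: grad f(x*) = H x* + g = (0, 0).
Eigenvalues of H: 3, 13.
Both eigenvalues > 0, so H is positive definite -> x* is a strict local min.

min


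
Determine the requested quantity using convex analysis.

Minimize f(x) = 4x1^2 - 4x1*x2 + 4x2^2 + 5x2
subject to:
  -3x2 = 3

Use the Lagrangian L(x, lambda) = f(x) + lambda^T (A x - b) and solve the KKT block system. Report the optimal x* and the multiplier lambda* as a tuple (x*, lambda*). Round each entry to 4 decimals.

Form the Lagrangian:
  L(x, lambda) = (1/2) x^T Q x + c^T x + lambda^T (A x - b)
Stationarity (grad_x L = 0): Q x + c + A^T lambda = 0.
Primal feasibility: A x = b.

This gives the KKT block system:
  [ Q   A^T ] [ x     ]   [-c ]
  [ A    0  ] [ lambda ] = [ b ]

Solving the linear system:
  x*      = (-0.5, -1)
  lambda* = (-0.3333)
  f(x*)   = -2

x* = (-0.5, -1), lambda* = (-0.3333)


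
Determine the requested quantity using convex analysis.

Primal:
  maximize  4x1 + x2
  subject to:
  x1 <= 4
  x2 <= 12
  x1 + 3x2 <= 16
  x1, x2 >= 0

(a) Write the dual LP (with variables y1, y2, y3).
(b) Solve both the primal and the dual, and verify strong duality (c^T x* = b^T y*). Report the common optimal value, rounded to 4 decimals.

The standard primal-dual pair for 'max c^T x s.t. A x <= b, x >= 0' is:
  Dual:  min b^T y  s.t.  A^T y >= c,  y >= 0.

So the dual LP is:
  minimize  4y1 + 12y2 + 16y3
  subject to:
    y1 + y3 >= 4
    y2 + 3y3 >= 1
    y1, y2, y3 >= 0

Solving the primal: x* = (4, 4).
  primal value c^T x* = 20.
Solving the dual: y* = (3.6667, 0, 0.3333).
  dual value b^T y* = 20.
Strong duality: c^T x* = b^T y*. Confirmed.

20


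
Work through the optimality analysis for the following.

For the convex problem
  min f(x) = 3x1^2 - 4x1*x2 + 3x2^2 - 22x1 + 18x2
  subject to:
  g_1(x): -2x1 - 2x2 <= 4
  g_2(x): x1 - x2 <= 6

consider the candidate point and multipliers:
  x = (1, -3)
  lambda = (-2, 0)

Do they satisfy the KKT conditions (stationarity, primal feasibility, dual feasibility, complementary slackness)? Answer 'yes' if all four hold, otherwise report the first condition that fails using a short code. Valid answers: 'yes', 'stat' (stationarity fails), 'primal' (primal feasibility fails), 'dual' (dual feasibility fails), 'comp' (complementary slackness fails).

Gradient of f: grad f(x) = Q x + c = (-4, -4)
Constraint values g_i(x) = a_i^T x - b_i:
  g_1((1, -3)) = 0
  g_2((1, -3)) = -2
Stationarity residual: grad f(x) + sum_i lambda_i a_i = (0, 0)
  -> stationarity OK
Primal feasibility (all g_i <= 0): OK
Dual feasibility (all lambda_i >= 0): FAILS
Complementary slackness (lambda_i * g_i(x) = 0 for all i): OK

Verdict: the first failing condition is dual_feasibility -> dual.

dual


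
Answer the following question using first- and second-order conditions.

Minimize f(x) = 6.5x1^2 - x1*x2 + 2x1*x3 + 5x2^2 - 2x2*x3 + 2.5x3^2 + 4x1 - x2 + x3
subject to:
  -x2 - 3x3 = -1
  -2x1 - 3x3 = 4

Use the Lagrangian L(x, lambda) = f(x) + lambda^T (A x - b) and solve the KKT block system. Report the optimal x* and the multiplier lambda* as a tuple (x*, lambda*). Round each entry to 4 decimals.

Form the Lagrangian:
  L(x, lambda) = (1/2) x^T Q x + c^T x + lambda^T (A x - b)
Stationarity (grad_x L = 0): Q x + c + A^T lambda = 0.
Primal feasibility: A x = b.

This gives the KKT block system:
  [ Q   A^T ] [ x     ]   [-c ]
  [ A    0  ] [ lambda ] = [ b ]

Solving the linear system:
  x*      = (-2.0433, 0.9134, 0.0289)
  lambda* = (10.1196, -11.7093)
  f(x*)   = 23.9495

x* = (-2.0433, 0.9134, 0.0289), lambda* = (10.1196, -11.7093)


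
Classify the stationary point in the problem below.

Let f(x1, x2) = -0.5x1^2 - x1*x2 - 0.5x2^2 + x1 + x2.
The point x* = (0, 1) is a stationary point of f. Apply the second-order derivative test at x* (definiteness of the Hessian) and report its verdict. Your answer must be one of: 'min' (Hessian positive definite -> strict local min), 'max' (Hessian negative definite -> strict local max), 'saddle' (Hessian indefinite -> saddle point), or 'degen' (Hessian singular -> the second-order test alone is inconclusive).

Compute the Hessian H = grad^2 f:
  H = [[-1, -1], [-1, -1]]
Verify stationarity: grad f(x*) = H x* + g = (0, 0).
Eigenvalues of H: -2, 0.
H has a zero eigenvalue (singular; negative semidefinite but not definite), so H is neither positive definite, negative definite, nor indefinite. The second-order test alone is inconclusive -> degen.
(Indeed, f is constant along the null direction of H through x*, so x* is not a strict local extremum.)

degen


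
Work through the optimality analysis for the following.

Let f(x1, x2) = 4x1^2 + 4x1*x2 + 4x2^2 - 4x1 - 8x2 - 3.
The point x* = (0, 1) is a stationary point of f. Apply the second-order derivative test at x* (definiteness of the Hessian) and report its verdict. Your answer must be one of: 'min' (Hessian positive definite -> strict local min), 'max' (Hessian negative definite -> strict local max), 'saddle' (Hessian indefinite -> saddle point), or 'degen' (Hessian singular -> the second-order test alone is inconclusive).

Compute the Hessian H = grad^2 f:
  H = [[8, 4], [4, 8]]
Verify stationarity: grad f(x*) = H x* + g = (0, 0).
Eigenvalues of H: 4, 12.
Both eigenvalues > 0, so H is positive definite -> x* is a strict local min.

min


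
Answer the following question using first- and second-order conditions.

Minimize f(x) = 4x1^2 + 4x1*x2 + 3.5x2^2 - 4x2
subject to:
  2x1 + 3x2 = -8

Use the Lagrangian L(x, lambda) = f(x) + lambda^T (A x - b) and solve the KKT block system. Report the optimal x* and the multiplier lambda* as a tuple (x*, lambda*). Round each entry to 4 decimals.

Form the Lagrangian:
  L(x, lambda) = (1/2) x^T Q x + c^T x + lambda^T (A x - b)
Stationarity (grad_x L = 0): Q x + c + A^T lambda = 0.
Primal feasibility: A x = b.

This gives the KKT block system:
  [ Q   A^T ] [ x     ]   [-c ]
  [ A    0  ] [ lambda ] = [ b ]

Solving the linear system:
  x*      = (-0.7692, -2.1538)
  lambda* = (7.3846)
  f(x*)   = 33.8462

x* = (-0.7692, -2.1538), lambda* = (7.3846)


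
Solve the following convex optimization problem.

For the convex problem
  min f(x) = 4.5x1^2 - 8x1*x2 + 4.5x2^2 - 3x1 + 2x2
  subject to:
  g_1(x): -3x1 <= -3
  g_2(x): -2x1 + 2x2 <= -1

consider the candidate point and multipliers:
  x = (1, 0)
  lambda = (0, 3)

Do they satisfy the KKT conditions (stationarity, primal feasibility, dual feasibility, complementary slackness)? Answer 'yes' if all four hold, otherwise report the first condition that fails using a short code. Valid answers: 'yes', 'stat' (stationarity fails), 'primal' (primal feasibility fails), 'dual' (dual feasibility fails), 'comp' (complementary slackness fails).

Gradient of f: grad f(x) = Q x + c = (6, -6)
Constraint values g_i(x) = a_i^T x - b_i:
  g_1((1, 0)) = 0
  g_2((1, 0)) = -1
Stationarity residual: grad f(x) + sum_i lambda_i a_i = (0, 0)
  -> stationarity OK
Primal feasibility (all g_i <= 0): OK
Dual feasibility (all lambda_i >= 0): OK
Complementary slackness (lambda_i * g_i(x) = 0 for all i): FAILS

Verdict: the first failing condition is complementary_slackness -> comp.

comp


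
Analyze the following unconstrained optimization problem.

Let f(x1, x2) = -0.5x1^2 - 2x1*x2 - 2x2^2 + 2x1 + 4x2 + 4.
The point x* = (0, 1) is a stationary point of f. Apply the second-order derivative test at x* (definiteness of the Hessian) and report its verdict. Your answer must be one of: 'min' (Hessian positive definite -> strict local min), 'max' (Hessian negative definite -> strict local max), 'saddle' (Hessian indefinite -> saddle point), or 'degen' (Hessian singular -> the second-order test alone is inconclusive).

Compute the Hessian H = grad^2 f:
  H = [[-1, -2], [-2, -4]]
Verify stationarity: grad f(x*) = H x* + g = (0, 0).
Eigenvalues of H: -5, 0.
H has a zero eigenvalue (singular; negative semidefinite but not definite), so H is neither positive definite, negative definite, nor indefinite. The second-order test alone is inconclusive -> degen.
(Indeed, f is constant along the null direction of H through x*, so x* is not a strict local extremum.)

degen


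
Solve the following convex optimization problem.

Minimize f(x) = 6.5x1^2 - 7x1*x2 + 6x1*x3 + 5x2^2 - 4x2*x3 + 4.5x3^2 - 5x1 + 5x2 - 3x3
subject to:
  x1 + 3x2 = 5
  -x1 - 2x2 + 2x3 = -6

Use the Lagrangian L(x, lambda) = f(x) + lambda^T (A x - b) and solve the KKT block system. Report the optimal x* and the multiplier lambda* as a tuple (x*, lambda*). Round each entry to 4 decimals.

Form the Lagrangian:
  L(x, lambda) = (1/2) x^T Q x + c^T x + lambda^T (A x - b)
Stationarity (grad_x L = 0): Q x + c + A^T lambda = 0.
Primal feasibility: A x = b.

This gives the KKT block system:
  [ Q   A^T ] [ x     ]   [-c ]
  [ A    0  ] [ lambda ] = [ b ]

Solving the linear system:
  x*      = (1.7361, 1.088, -1.044)
  lambda* = (-0.5239, 3.1656)
  f(x*)   = 10.7523

x* = (1.7361, 1.088, -1.044), lambda* = (-0.5239, 3.1656)


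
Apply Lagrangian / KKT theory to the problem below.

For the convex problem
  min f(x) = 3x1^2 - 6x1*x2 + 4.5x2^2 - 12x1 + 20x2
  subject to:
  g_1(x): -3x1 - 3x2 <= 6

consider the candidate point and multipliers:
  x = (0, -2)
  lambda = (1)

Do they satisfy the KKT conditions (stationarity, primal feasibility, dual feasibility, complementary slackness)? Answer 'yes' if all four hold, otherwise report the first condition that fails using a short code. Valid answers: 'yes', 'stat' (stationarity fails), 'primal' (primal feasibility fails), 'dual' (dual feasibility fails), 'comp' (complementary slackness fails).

Gradient of f: grad f(x) = Q x + c = (0, 2)
Constraint values g_i(x) = a_i^T x - b_i:
  g_1((0, -2)) = 0
Stationarity residual: grad f(x) + sum_i lambda_i a_i = (-3, -1)
  -> stationarity FAILS
Primal feasibility (all g_i <= 0): OK
Dual feasibility (all lambda_i >= 0): OK
Complementary slackness (lambda_i * g_i(x) = 0 for all i): OK

Verdict: the first failing condition is stationarity -> stat.

stat


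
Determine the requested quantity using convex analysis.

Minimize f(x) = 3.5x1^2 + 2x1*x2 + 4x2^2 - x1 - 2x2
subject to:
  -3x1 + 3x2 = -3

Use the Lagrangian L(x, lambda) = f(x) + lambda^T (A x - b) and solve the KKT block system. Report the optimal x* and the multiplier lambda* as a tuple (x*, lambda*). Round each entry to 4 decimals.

Form the Lagrangian:
  L(x, lambda) = (1/2) x^T Q x + c^T x + lambda^T (A x - b)
Stationarity (grad_x L = 0): Q x + c + A^T lambda = 0.
Primal feasibility: A x = b.

This gives the KKT block system:
  [ Q   A^T ] [ x     ]   [-c ]
  [ A    0  ] [ lambda ] = [ b ]

Solving the linear system:
  x*      = (0.6842, -0.3158)
  lambda* = (1.0526)
  f(x*)   = 1.5526

x* = (0.6842, -0.3158), lambda* = (1.0526)


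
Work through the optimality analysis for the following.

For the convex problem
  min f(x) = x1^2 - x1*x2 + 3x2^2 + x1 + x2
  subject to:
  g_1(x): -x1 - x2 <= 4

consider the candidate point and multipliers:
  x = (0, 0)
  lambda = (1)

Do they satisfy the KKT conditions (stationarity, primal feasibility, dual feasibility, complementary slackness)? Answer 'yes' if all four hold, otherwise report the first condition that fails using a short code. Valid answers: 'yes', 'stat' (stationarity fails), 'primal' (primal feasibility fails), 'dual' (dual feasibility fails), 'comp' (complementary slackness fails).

Gradient of f: grad f(x) = Q x + c = (1, 1)
Constraint values g_i(x) = a_i^T x - b_i:
  g_1((0, 0)) = -4
Stationarity residual: grad f(x) + sum_i lambda_i a_i = (0, 0)
  -> stationarity OK
Primal feasibility (all g_i <= 0): OK
Dual feasibility (all lambda_i >= 0): OK
Complementary slackness (lambda_i * g_i(x) = 0 for all i): FAILS

Verdict: the first failing condition is complementary_slackness -> comp.

comp


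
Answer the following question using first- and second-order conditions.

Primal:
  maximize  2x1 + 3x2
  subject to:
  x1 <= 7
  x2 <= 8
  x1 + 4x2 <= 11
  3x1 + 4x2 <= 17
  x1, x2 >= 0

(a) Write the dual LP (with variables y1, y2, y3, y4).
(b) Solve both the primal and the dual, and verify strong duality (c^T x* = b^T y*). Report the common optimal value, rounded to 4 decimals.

The standard primal-dual pair for 'max c^T x s.t. A x <= b, x >= 0' is:
  Dual:  min b^T y  s.t.  A^T y >= c,  y >= 0.

So the dual LP is:
  minimize  7y1 + 8y2 + 11y3 + 17y4
  subject to:
    y1 + y3 + 3y4 >= 2
    y2 + 4y3 + 4y4 >= 3
    y1, y2, y3, y4 >= 0

Solving the primal: x* = (3, 2).
  primal value c^T x* = 12.
Solving the dual: y* = (0, 0, 0.125, 0.625).
  dual value b^T y* = 12.
Strong duality: c^T x* = b^T y*. Confirmed.

12


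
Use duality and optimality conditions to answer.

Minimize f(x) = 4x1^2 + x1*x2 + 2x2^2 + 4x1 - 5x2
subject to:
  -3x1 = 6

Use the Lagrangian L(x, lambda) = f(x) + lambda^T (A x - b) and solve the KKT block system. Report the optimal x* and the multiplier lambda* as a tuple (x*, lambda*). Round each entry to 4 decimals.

Form the Lagrangian:
  L(x, lambda) = (1/2) x^T Q x + c^T x + lambda^T (A x - b)
Stationarity (grad_x L = 0): Q x + c + A^T lambda = 0.
Primal feasibility: A x = b.

This gives the KKT block system:
  [ Q   A^T ] [ x     ]   [-c ]
  [ A    0  ] [ lambda ] = [ b ]

Solving the linear system:
  x*      = (-2, 1.75)
  lambda* = (-3.4167)
  f(x*)   = 1.875

x* = (-2, 1.75), lambda* = (-3.4167)


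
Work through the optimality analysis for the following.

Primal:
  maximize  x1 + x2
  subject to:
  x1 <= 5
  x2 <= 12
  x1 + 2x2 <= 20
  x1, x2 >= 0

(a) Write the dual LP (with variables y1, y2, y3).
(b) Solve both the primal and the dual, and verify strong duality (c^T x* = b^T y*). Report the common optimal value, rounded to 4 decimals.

The standard primal-dual pair for 'max c^T x s.t. A x <= b, x >= 0' is:
  Dual:  min b^T y  s.t.  A^T y >= c,  y >= 0.

So the dual LP is:
  minimize  5y1 + 12y2 + 20y3
  subject to:
    y1 + y3 >= 1
    y2 + 2y3 >= 1
    y1, y2, y3 >= 0

Solving the primal: x* = (5, 7.5).
  primal value c^T x* = 12.5.
Solving the dual: y* = (0.5, 0, 0.5).
  dual value b^T y* = 12.5.
Strong duality: c^T x* = b^T y*. Confirmed.

12.5


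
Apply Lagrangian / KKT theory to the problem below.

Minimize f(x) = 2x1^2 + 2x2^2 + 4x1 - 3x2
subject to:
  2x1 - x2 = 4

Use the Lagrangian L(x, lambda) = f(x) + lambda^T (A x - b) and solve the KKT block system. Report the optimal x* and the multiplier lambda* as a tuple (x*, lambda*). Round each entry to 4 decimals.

Form the Lagrangian:
  L(x, lambda) = (1/2) x^T Q x + c^T x + lambda^T (A x - b)
Stationarity (grad_x L = 0): Q x + c + A^T lambda = 0.
Primal feasibility: A x = b.

This gives the KKT block system:
  [ Q   A^T ] [ x     ]   [-c ]
  [ A    0  ] [ lambda ] = [ b ]

Solving the linear system:
  x*      = (1.7, -0.6)
  lambda* = (-5.4)
  f(x*)   = 15.1

x* = (1.7, -0.6), lambda* = (-5.4)


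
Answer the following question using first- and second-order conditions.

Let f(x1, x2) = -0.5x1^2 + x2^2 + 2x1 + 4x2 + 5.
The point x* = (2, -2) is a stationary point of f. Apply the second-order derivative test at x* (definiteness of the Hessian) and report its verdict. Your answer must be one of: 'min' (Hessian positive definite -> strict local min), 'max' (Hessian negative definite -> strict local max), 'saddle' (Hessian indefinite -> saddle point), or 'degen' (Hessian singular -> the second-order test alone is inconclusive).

Compute the Hessian H = grad^2 f:
  H = [[-1, 0], [0, 2]]
Verify stationarity: grad f(x*) = H x* + g = (0, 0).
Eigenvalues of H: -1, 2.
Eigenvalues have mixed signs, so H is indefinite -> x* is a saddle point.

saddle


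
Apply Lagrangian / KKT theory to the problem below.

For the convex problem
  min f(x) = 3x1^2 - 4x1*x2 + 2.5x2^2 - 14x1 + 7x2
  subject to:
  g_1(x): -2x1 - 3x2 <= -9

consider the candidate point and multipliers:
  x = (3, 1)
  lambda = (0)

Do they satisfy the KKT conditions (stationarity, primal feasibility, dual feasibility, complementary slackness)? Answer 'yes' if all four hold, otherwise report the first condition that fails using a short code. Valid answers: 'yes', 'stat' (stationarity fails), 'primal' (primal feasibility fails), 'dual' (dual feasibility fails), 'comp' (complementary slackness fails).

Gradient of f: grad f(x) = Q x + c = (0, 0)
Constraint values g_i(x) = a_i^T x - b_i:
  g_1((3, 1)) = 0
Stationarity residual: grad f(x) + sum_i lambda_i a_i = (0, 0)
  -> stationarity OK
Primal feasibility (all g_i <= 0): OK
Dual feasibility (all lambda_i >= 0): OK
Complementary slackness (lambda_i * g_i(x) = 0 for all i): OK

Verdict: yes, KKT holds.

yes


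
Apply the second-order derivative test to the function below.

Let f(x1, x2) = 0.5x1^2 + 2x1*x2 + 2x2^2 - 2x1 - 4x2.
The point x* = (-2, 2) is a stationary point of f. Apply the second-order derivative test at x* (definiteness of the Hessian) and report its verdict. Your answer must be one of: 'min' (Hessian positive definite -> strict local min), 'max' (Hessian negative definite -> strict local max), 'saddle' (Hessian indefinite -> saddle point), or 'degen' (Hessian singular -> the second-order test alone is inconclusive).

Compute the Hessian H = grad^2 f:
  H = [[1, 2], [2, 4]]
Verify stationarity: grad f(x*) = H x* + g = (0, 0).
Eigenvalues of H: 0, 5.
H has a zero eigenvalue (singular; positive semidefinite but not definite), so H is neither positive definite, negative definite, nor indefinite. The second-order test alone is inconclusive -> degen.
(Indeed, f is constant along the null direction of H through x*, so x* is not a strict local extremum.)

degen


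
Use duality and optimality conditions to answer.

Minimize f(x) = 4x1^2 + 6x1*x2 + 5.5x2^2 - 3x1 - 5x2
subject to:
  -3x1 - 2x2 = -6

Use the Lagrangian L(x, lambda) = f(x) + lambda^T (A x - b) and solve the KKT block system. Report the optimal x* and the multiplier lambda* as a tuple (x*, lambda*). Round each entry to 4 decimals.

Form the Lagrangian:
  L(x, lambda) = (1/2) x^T Q x + c^T x + lambda^T (A x - b)
Stationarity (grad_x L = 0): Q x + c + A^T lambda = 0.
Primal feasibility: A x = b.

This gives the KKT block system:
  [ Q   A^T ] [ x     ]   [-c ]
  [ A    0  ] [ lambda ] = [ b ]

Solving the linear system:
  x*      = (1.8305, 0.2542)
  lambda* = (4.3898)
  f(x*)   = 9.7881

x* = (1.8305, 0.2542), lambda* = (4.3898)


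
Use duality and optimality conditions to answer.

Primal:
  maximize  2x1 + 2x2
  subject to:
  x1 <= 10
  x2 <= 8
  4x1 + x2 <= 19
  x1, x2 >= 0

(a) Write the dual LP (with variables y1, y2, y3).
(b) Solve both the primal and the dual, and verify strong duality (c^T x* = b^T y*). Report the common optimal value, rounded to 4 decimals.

The standard primal-dual pair for 'max c^T x s.t. A x <= b, x >= 0' is:
  Dual:  min b^T y  s.t.  A^T y >= c,  y >= 0.

So the dual LP is:
  minimize  10y1 + 8y2 + 19y3
  subject to:
    y1 + 4y3 >= 2
    y2 + y3 >= 2
    y1, y2, y3 >= 0

Solving the primal: x* = (2.75, 8).
  primal value c^T x* = 21.5.
Solving the dual: y* = (0, 1.5, 0.5).
  dual value b^T y* = 21.5.
Strong duality: c^T x* = b^T y*. Confirmed.

21.5


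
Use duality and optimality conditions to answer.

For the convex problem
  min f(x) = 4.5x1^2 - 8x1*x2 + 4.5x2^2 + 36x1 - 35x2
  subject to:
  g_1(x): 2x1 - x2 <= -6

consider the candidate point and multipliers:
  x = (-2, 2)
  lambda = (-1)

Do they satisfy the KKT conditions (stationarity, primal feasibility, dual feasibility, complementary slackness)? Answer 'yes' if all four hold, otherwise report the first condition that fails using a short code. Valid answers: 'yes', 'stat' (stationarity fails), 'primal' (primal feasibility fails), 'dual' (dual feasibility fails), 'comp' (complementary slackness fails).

Gradient of f: grad f(x) = Q x + c = (2, -1)
Constraint values g_i(x) = a_i^T x - b_i:
  g_1((-2, 2)) = 0
Stationarity residual: grad f(x) + sum_i lambda_i a_i = (0, 0)
  -> stationarity OK
Primal feasibility (all g_i <= 0): OK
Dual feasibility (all lambda_i >= 0): FAILS
Complementary slackness (lambda_i * g_i(x) = 0 for all i): OK

Verdict: the first failing condition is dual_feasibility -> dual.

dual


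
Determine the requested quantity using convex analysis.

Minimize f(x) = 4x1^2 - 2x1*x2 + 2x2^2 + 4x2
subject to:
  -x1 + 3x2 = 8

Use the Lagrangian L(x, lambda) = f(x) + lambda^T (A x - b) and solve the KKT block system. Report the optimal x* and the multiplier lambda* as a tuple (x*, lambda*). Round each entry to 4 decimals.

Form the Lagrangian:
  L(x, lambda) = (1/2) x^T Q x + c^T x + lambda^T (A x - b)
Stationarity (grad_x L = 0): Q x + c + A^T lambda = 0.
Primal feasibility: A x = b.

This gives the KKT block system:
  [ Q   A^T ] [ x     ]   [-c ]
  [ A    0  ] [ lambda ] = [ b ]

Solving the linear system:
  x*      = (0.0625, 2.6875)
  lambda* = (-4.875)
  f(x*)   = 24.875

x* = (0.0625, 2.6875), lambda* = (-4.875)


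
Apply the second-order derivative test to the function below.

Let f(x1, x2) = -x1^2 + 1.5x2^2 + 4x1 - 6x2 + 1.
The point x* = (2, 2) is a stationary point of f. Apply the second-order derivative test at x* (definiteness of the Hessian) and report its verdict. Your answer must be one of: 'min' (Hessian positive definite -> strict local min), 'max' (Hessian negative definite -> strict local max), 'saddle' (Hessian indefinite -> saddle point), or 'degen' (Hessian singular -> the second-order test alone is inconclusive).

Compute the Hessian H = grad^2 f:
  H = [[-2, 0], [0, 3]]
Verify stationarity: grad f(x*) = H x* + g = (0, 0).
Eigenvalues of H: -2, 3.
Eigenvalues have mixed signs, so H is indefinite -> x* is a saddle point.

saddle


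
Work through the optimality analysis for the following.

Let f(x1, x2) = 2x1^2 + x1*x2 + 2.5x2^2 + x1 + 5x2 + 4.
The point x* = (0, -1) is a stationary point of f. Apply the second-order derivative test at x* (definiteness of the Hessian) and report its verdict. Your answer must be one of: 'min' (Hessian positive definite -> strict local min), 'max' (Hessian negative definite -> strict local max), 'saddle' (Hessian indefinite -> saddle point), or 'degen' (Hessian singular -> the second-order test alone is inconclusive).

Compute the Hessian H = grad^2 f:
  H = [[4, 1], [1, 5]]
Verify stationarity: grad f(x*) = H x* + g = (0, 0).
Eigenvalues of H: 3.382, 5.618.
Both eigenvalues > 0, so H is positive definite -> x* is a strict local min.

min


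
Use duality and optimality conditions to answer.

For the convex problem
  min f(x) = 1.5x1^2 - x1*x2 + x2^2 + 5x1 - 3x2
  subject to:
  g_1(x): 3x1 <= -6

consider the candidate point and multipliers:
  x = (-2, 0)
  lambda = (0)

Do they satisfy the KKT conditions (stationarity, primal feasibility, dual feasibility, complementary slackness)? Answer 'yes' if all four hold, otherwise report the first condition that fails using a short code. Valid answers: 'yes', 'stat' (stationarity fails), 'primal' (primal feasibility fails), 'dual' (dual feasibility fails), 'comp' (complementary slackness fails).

Gradient of f: grad f(x) = Q x + c = (-1, -1)
Constraint values g_i(x) = a_i^T x - b_i:
  g_1((-2, 0)) = 0
Stationarity residual: grad f(x) + sum_i lambda_i a_i = (-1, -1)
  -> stationarity FAILS
Primal feasibility (all g_i <= 0): OK
Dual feasibility (all lambda_i >= 0): OK
Complementary slackness (lambda_i * g_i(x) = 0 for all i): OK

Verdict: the first failing condition is stationarity -> stat.

stat


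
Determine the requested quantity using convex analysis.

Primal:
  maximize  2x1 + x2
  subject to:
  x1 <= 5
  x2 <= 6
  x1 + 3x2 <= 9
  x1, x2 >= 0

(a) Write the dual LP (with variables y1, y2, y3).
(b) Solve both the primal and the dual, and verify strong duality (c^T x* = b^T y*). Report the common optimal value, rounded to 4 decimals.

The standard primal-dual pair for 'max c^T x s.t. A x <= b, x >= 0' is:
  Dual:  min b^T y  s.t.  A^T y >= c,  y >= 0.

So the dual LP is:
  minimize  5y1 + 6y2 + 9y3
  subject to:
    y1 + y3 >= 2
    y2 + 3y3 >= 1
    y1, y2, y3 >= 0

Solving the primal: x* = (5, 1.3333).
  primal value c^T x* = 11.3333.
Solving the dual: y* = (1.6667, 0, 0.3333).
  dual value b^T y* = 11.3333.
Strong duality: c^T x* = b^T y*. Confirmed.

11.3333


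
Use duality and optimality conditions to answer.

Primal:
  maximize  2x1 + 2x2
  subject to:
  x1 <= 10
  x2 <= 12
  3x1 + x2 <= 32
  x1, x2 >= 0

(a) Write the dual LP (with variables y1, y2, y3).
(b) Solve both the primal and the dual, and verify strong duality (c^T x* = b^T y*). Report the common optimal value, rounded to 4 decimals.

The standard primal-dual pair for 'max c^T x s.t. A x <= b, x >= 0' is:
  Dual:  min b^T y  s.t.  A^T y >= c,  y >= 0.

So the dual LP is:
  minimize  10y1 + 12y2 + 32y3
  subject to:
    y1 + 3y3 >= 2
    y2 + y3 >= 2
    y1, y2, y3 >= 0

Solving the primal: x* = (6.6667, 12).
  primal value c^T x* = 37.3333.
Solving the dual: y* = (0, 1.3333, 0.6667).
  dual value b^T y* = 37.3333.
Strong duality: c^T x* = b^T y*. Confirmed.

37.3333


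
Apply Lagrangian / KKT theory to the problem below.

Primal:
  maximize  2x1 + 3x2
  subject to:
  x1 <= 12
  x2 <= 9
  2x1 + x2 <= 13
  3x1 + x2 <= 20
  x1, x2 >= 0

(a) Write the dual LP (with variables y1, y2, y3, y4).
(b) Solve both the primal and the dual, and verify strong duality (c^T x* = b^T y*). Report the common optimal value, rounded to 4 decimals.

The standard primal-dual pair for 'max c^T x s.t. A x <= b, x >= 0' is:
  Dual:  min b^T y  s.t.  A^T y >= c,  y >= 0.

So the dual LP is:
  minimize  12y1 + 9y2 + 13y3 + 20y4
  subject to:
    y1 + 2y3 + 3y4 >= 2
    y2 + y3 + y4 >= 3
    y1, y2, y3, y4 >= 0

Solving the primal: x* = (2, 9).
  primal value c^T x* = 31.
Solving the dual: y* = (0, 2, 1, 0).
  dual value b^T y* = 31.
Strong duality: c^T x* = b^T y*. Confirmed.

31


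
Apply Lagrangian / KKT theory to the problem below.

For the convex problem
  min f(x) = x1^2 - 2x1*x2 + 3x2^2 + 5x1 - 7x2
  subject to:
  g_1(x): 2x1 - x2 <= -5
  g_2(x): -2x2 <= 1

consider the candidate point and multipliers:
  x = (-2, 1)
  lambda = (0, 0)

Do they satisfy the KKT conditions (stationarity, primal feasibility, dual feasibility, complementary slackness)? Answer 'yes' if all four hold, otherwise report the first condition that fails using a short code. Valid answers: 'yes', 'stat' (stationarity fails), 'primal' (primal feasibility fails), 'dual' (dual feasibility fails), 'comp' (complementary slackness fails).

Gradient of f: grad f(x) = Q x + c = (-1, 3)
Constraint values g_i(x) = a_i^T x - b_i:
  g_1((-2, 1)) = 0
  g_2((-2, 1)) = -3
Stationarity residual: grad f(x) + sum_i lambda_i a_i = (-1, 3)
  -> stationarity FAILS
Primal feasibility (all g_i <= 0): OK
Dual feasibility (all lambda_i >= 0): OK
Complementary slackness (lambda_i * g_i(x) = 0 for all i): OK

Verdict: the first failing condition is stationarity -> stat.

stat


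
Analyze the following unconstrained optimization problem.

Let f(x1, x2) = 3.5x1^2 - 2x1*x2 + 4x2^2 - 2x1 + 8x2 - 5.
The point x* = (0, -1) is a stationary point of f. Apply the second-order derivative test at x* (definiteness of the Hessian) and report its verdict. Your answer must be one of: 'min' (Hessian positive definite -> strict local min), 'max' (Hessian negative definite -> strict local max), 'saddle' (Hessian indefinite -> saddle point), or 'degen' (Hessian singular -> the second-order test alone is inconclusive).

Compute the Hessian H = grad^2 f:
  H = [[7, -2], [-2, 8]]
Verify stationarity: grad f(x*) = H x* + g = (0, 0).
Eigenvalues of H: 5.4384, 9.5616.
Both eigenvalues > 0, so H is positive definite -> x* is a strict local min.

min


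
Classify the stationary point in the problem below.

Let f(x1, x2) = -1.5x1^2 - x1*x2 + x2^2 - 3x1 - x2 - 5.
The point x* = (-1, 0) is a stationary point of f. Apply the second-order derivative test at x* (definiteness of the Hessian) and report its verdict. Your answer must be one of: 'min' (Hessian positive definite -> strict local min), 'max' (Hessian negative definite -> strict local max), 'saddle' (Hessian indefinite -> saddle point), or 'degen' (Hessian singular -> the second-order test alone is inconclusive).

Compute the Hessian H = grad^2 f:
  H = [[-3, -1], [-1, 2]]
Verify stationarity: grad f(x*) = H x* + g = (0, 0).
Eigenvalues of H: -3.1926, 2.1926.
Eigenvalues have mixed signs, so H is indefinite -> x* is a saddle point.

saddle


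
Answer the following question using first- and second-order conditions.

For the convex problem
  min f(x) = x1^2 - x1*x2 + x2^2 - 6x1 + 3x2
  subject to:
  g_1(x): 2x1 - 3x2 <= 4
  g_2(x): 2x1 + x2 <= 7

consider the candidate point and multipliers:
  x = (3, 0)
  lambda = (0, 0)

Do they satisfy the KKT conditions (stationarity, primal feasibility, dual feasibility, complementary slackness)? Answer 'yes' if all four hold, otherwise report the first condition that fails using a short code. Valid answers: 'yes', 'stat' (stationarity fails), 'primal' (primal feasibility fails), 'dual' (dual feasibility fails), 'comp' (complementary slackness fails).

Gradient of f: grad f(x) = Q x + c = (0, 0)
Constraint values g_i(x) = a_i^T x - b_i:
  g_1((3, 0)) = 2
  g_2((3, 0)) = -1
Stationarity residual: grad f(x) + sum_i lambda_i a_i = (0, 0)
  -> stationarity OK
Primal feasibility (all g_i <= 0): FAILS
Dual feasibility (all lambda_i >= 0): OK
Complementary slackness (lambda_i * g_i(x) = 0 for all i): OK

Verdict: the first failing condition is primal_feasibility -> primal.

primal


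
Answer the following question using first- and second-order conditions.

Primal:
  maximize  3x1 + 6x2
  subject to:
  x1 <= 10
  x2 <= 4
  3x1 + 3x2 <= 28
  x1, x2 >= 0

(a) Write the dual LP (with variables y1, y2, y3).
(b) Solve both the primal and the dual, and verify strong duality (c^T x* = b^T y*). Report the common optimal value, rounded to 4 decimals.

The standard primal-dual pair for 'max c^T x s.t. A x <= b, x >= 0' is:
  Dual:  min b^T y  s.t.  A^T y >= c,  y >= 0.

So the dual LP is:
  minimize  10y1 + 4y2 + 28y3
  subject to:
    y1 + 3y3 >= 3
    y2 + 3y3 >= 6
    y1, y2, y3 >= 0

Solving the primal: x* = (5.3333, 4).
  primal value c^T x* = 40.
Solving the dual: y* = (0, 3, 1).
  dual value b^T y* = 40.
Strong duality: c^T x* = b^T y*. Confirmed.

40


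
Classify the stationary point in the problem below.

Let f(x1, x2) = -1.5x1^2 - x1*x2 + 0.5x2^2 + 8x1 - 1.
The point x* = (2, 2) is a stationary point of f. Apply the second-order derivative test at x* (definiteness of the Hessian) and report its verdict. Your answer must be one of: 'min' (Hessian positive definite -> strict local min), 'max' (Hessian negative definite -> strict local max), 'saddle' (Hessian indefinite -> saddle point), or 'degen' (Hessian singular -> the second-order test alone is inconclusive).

Compute the Hessian H = grad^2 f:
  H = [[-3, -1], [-1, 1]]
Verify stationarity: grad f(x*) = H x* + g = (0, 0).
Eigenvalues of H: -3.2361, 1.2361.
Eigenvalues have mixed signs, so H is indefinite -> x* is a saddle point.

saddle


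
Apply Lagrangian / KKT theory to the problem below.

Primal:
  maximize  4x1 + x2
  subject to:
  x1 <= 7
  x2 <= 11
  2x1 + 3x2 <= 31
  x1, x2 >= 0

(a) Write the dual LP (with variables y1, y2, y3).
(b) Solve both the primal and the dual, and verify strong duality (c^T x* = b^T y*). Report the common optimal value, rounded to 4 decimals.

The standard primal-dual pair for 'max c^T x s.t. A x <= b, x >= 0' is:
  Dual:  min b^T y  s.t.  A^T y >= c,  y >= 0.

So the dual LP is:
  minimize  7y1 + 11y2 + 31y3
  subject to:
    y1 + 2y3 >= 4
    y2 + 3y3 >= 1
    y1, y2, y3 >= 0

Solving the primal: x* = (7, 5.6667).
  primal value c^T x* = 33.6667.
Solving the dual: y* = (3.3333, 0, 0.3333).
  dual value b^T y* = 33.6667.
Strong duality: c^T x* = b^T y*. Confirmed.

33.6667


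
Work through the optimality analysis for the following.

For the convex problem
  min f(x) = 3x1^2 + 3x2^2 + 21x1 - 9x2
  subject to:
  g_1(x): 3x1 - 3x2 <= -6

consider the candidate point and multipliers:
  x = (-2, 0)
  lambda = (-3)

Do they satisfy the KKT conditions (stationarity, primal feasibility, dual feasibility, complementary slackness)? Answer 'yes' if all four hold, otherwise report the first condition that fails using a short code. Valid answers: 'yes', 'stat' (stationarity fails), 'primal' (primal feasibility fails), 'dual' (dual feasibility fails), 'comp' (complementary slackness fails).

Gradient of f: grad f(x) = Q x + c = (9, -9)
Constraint values g_i(x) = a_i^T x - b_i:
  g_1((-2, 0)) = 0
Stationarity residual: grad f(x) + sum_i lambda_i a_i = (0, 0)
  -> stationarity OK
Primal feasibility (all g_i <= 0): OK
Dual feasibility (all lambda_i >= 0): FAILS
Complementary slackness (lambda_i * g_i(x) = 0 for all i): OK

Verdict: the first failing condition is dual_feasibility -> dual.

dual


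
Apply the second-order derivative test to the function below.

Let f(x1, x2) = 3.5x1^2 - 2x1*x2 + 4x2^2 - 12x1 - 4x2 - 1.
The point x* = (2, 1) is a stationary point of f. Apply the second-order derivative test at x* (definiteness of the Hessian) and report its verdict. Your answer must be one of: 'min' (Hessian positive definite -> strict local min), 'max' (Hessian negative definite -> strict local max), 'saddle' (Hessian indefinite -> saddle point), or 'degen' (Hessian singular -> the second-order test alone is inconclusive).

Compute the Hessian H = grad^2 f:
  H = [[7, -2], [-2, 8]]
Verify stationarity: grad f(x*) = H x* + g = (0, 0).
Eigenvalues of H: 5.4384, 9.5616.
Both eigenvalues > 0, so H is positive definite -> x* is a strict local min.

min


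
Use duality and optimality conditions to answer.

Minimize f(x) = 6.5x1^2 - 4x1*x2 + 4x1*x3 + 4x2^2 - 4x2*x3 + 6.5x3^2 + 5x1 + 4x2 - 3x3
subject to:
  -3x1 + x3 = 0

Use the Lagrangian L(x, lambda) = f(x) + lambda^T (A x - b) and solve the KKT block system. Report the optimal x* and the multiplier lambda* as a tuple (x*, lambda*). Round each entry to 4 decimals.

Form the Lagrangian:
  L(x, lambda) = (1/2) x^T Q x + c^T x + lambda^T (A x - b)
Stationarity (grad_x L = 0): Q x + c + A^T lambda = 0.
Primal feasibility: A x = b.

This gives the KKT block system:
  [ Q   A^T ] [ x     ]   [-c ]
  [ A    0  ] [ lambda ] = [ b ]

Solving the linear system:
  x*      = (-0.0328, -0.5656, -0.0984)
  lambda* = (2.1475)
  f(x*)   = -1.0656

x* = (-0.0328, -0.5656, -0.0984), lambda* = (2.1475)
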